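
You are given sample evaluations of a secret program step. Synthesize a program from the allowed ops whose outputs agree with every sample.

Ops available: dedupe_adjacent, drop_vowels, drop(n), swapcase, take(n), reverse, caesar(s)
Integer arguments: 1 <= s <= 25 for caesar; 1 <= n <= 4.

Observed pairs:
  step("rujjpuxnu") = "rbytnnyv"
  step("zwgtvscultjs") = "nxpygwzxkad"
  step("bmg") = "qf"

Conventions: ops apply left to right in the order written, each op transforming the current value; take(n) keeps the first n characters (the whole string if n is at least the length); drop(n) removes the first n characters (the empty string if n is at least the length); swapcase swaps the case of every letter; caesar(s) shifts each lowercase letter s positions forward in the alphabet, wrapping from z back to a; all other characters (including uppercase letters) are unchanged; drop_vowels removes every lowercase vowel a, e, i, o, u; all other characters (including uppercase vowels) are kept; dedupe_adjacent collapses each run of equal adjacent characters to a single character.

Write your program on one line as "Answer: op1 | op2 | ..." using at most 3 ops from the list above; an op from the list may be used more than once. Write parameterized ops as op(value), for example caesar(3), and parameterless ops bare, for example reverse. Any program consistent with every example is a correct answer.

reverse | drop(1) | caesar(4)

Check, running the answer program on each example:
  "rujjpuxnu" -> "unxupjjur" -> "nxupjjur" -> "rbytnnyv"
  "zwgtvscultjs" -> "sjtlucsvtgwz" -> "jtlucsvtgwz" -> "nxpygwzxkad"
  "bmg" -> "gmb" -> "mb" -> "qf"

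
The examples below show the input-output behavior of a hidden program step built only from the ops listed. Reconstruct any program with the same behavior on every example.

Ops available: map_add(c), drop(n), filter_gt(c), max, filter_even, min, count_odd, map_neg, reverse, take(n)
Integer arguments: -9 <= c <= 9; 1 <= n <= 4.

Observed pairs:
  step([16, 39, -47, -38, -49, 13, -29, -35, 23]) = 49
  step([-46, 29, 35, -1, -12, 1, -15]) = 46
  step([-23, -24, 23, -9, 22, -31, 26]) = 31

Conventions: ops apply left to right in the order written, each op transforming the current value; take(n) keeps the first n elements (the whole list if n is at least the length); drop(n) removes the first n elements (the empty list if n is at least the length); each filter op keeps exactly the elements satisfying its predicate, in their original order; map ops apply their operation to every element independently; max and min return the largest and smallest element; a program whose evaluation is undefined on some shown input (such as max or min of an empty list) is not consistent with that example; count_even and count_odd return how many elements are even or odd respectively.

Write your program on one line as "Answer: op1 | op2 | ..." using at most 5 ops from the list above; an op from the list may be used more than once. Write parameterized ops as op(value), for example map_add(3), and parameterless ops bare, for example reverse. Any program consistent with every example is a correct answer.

map_neg | reverse | drop(1) | max

Check, running the answer program on each example:
  [16, 39, -47, -38, -49, 13, -29, -35, 23] -> [-16, -39, 47, 38, 49, -13, 29, 35, -23] -> [-23, 35, 29, -13, 49, 38, 47, -39, -16] -> [35, 29, -13, 49, 38, 47, -39, -16] -> 49
  [-46, 29, 35, -1, -12, 1, -15] -> [46, -29, -35, 1, 12, -1, 15] -> [15, -1, 12, 1, -35, -29, 46] -> [-1, 12, 1, -35, -29, 46] -> 46
  [-23, -24, 23, -9, 22, -31, 26] -> [23, 24, -23, 9, -22, 31, -26] -> [-26, 31, -22, 9, -23, 24, 23] -> [31, -22, 9, -23, 24, 23] -> 31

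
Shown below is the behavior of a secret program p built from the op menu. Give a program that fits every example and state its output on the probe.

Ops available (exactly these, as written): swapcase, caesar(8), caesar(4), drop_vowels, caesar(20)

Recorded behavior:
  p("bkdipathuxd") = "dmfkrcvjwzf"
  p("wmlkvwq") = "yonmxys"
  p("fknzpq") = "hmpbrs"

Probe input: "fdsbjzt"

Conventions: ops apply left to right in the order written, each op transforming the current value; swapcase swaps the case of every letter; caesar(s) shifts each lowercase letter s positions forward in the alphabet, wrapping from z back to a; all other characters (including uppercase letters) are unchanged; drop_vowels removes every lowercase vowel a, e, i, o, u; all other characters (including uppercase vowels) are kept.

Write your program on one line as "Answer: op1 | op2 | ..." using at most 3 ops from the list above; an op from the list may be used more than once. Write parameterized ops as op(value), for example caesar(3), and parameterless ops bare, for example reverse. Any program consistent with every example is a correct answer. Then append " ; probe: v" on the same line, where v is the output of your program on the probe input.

caesar(8) | caesar(20) ; probe: "hfudlbv"

Check, running the answer program on each example:
  "bkdipathuxd" -> "jslqxibpcfl" -> "dmfkrcvjwzf"
  "wmlkvwq" -> "eutsdey" -> "yonmxys"
  "fknzpq" -> "nsvhxy" -> "hmpbrs"
  probe: "fdsbjzt" -> "nlajrhb" -> "hfudlbv"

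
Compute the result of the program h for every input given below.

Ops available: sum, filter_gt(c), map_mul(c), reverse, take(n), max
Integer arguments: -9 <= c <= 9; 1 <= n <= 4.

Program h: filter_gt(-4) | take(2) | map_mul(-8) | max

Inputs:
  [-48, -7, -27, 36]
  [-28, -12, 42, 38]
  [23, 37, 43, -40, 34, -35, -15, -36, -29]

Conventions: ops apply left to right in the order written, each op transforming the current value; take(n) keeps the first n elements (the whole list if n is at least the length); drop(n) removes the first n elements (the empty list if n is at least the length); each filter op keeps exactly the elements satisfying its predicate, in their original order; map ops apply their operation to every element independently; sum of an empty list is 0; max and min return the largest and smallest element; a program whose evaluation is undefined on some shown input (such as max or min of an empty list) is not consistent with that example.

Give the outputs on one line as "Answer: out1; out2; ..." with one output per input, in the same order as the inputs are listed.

Execution, op by op:
  [-48, -7, -27, 36] -> [36] -> [36] -> [-288] -> -288
  [-28, -12, 42, 38] -> [42, 38] -> [42, 38] -> [-336, -304] -> -304
  [23, 37, 43, -40, 34, -35, -15, -36, -29] -> [23, 37, 43, 34] -> [23, 37] -> [-184, -296] -> -184

-288; -304; -184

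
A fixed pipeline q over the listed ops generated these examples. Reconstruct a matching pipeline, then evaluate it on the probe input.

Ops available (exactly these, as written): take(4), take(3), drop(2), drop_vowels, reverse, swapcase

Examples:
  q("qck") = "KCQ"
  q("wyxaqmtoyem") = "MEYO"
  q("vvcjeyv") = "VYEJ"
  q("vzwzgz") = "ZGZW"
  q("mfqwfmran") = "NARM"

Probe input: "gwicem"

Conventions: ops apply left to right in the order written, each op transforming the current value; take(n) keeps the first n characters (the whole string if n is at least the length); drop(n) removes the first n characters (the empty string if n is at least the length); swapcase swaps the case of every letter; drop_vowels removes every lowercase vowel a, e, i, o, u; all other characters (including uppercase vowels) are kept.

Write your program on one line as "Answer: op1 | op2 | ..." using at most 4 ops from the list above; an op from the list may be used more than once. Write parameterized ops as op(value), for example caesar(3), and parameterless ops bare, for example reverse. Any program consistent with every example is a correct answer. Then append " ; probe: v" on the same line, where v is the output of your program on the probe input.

swapcase | reverse | take(4) ; probe: "MECI"

Check, running the answer program on each example:
  "qck" -> "QCK" -> "KCQ" -> "KCQ"
  "wyxaqmtoyem" -> "WYXAQMTOYEM" -> "MEYOTMQAXYW" -> "MEYO"
  "vvcjeyv" -> "VVCJEYV" -> "VYEJCVV" -> "VYEJ"
  "vzwzgz" -> "VZWZGZ" -> "ZGZWZV" -> "ZGZW"
  "mfqwfmran" -> "MFQWFMRAN" -> "NARMFWQFM" -> "NARM"
  probe: "gwicem" -> "GWICEM" -> "MECIWG" -> "MECI"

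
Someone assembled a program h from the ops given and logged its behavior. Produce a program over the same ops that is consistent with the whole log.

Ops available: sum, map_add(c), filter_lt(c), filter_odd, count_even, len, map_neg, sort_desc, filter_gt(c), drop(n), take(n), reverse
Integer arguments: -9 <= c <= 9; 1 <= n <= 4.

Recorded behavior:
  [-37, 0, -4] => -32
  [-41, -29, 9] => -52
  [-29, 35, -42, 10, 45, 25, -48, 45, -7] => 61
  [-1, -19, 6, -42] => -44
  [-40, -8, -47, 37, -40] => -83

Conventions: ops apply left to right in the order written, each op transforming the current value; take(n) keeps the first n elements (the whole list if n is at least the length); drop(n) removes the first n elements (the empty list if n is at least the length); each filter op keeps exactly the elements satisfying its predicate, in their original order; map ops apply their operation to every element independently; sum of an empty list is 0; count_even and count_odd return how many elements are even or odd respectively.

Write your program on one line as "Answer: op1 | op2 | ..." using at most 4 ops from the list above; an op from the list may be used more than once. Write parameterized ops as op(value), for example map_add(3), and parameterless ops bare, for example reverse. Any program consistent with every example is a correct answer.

map_add(2) | map_add(1) | sum

Check, running the answer program on each example:
  [-37, 0, -4] -> [-35, 2, -2] -> [-34, 3, -1] -> -32
  [-41, -29, 9] -> [-39, -27, 11] -> [-38, -26, 12] -> -52
  [-29, 35, -42, 10, 45, 25, -48, 45, -7] -> [-27, 37, -40, 12, 47, 27, -46, 47, -5] -> [-26, 38, -39, 13, 48, 28, -45, 48, -4] -> 61
  [-1, -19, 6, -42] -> [1, -17, 8, -40] -> [2, -16, 9, -39] -> -44
  [-40, -8, -47, 37, -40] -> [-38, -6, -45, 39, -38] -> [-37, -5, -44, 40, -37] -> -83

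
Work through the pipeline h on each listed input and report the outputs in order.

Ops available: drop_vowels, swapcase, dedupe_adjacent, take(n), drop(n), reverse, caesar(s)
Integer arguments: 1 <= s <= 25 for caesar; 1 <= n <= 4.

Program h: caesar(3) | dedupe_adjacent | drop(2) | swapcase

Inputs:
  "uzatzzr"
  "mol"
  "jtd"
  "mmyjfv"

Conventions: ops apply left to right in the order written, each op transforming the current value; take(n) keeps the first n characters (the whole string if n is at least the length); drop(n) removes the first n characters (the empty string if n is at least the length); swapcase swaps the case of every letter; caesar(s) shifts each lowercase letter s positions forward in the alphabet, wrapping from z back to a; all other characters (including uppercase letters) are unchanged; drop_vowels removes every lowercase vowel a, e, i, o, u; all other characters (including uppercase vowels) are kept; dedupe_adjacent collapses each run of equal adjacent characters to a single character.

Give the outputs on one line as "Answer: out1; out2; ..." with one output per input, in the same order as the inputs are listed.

Execution, op by op:
  "uzatzzr" -> "xcdwccu" -> "xcdwcu" -> "dwcu" -> "DWCU"
  "mol" -> "pro" -> "pro" -> "o" -> "O"
  "jtd" -> "mwg" -> "mwg" -> "g" -> "G"
  "mmyjfv" -> "ppbmiy" -> "pbmiy" -> "miy" -> "MIY"

"DWCU"; "O"; "G"; "MIY"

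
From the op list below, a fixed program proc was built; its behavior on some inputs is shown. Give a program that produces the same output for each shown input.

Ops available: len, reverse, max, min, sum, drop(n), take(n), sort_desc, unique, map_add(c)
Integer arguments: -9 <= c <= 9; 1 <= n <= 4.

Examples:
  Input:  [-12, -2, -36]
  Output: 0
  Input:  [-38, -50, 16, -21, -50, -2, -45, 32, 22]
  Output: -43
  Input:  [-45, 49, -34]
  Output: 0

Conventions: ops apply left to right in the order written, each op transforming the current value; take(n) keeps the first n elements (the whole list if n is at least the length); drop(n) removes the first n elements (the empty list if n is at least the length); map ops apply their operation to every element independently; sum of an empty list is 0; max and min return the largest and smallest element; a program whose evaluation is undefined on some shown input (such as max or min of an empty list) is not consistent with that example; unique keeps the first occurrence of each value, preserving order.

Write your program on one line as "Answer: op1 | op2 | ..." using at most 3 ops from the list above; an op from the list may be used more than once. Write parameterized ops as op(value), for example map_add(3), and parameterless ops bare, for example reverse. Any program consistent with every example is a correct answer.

drop(4) | sort_desc | sum

Check, running the answer program on each example:
  [-12, -2, -36] -> [] -> [] -> 0
  [-38, -50, 16, -21, -50, -2, -45, 32, 22] -> [-50, -2, -45, 32, 22] -> [32, 22, -2, -45, -50] -> -43
  [-45, 49, -34] -> [] -> [] -> 0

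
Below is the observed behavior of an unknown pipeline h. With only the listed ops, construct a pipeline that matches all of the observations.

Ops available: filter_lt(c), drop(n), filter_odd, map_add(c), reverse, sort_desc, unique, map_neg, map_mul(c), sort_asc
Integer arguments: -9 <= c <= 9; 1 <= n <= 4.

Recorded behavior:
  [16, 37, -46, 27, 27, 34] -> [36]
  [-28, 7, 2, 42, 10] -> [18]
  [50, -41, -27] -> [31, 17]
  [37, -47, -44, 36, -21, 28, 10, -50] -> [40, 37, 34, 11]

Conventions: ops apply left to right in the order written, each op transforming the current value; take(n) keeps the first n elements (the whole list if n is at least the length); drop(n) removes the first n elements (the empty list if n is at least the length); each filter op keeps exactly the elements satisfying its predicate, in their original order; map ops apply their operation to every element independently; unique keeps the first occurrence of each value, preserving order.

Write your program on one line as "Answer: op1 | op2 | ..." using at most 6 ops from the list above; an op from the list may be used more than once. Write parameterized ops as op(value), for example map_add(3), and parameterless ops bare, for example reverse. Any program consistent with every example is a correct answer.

reverse | map_add(7) | sort_asc | map_add(3) | filter_lt(7) | map_neg

Check, running the answer program on each example:
  [16, 37, -46, 27, 27, 34] -> [34, 27, 27, -46, 37, 16] -> [41, 34, 34, -39, 44, 23] -> [-39, 23, 34, 34, 41, 44] -> [-36, 26, 37, 37, 44, 47] -> [-36] -> [36]
  [-28, 7, 2, 42, 10] -> [10, 42, 2, 7, -28] -> [17, 49, 9, 14, -21] -> [-21, 9, 14, 17, 49] -> [-18, 12, 17, 20, 52] -> [-18] -> [18]
  [50, -41, -27] -> [-27, -41, 50] -> [-20, -34, 57] -> [-34, -20, 57] -> [-31, -17, 60] -> [-31, -17] -> [31, 17]
  [37, -47, -44, 36, -21, 28, 10, -50] -> [-50, 10, 28, -21, 36, -44, -47, 37] -> [-43, 17, 35, -14, 43, -37, -40, 44] -> [-43, -40, -37, -14, 17, 35, 43, 44] -> [-40, -37, -34, -11, 20, 38, 46, 47] -> [-40, -37, -34, -11] -> [40, 37, 34, 11]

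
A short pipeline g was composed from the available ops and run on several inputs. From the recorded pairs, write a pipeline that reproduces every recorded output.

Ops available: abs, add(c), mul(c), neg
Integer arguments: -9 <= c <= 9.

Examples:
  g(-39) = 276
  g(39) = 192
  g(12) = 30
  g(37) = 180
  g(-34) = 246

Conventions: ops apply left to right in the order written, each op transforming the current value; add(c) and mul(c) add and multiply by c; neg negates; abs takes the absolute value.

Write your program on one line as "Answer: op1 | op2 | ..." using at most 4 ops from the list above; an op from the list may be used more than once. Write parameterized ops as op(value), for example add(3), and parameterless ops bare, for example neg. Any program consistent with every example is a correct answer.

add(-7) | abs | mul(6)

Check, running the answer program on each example:
  -39 -> -46 -> 46 -> 276
  39 -> 32 -> 32 -> 192
  12 -> 5 -> 5 -> 30
  37 -> 30 -> 30 -> 180
  -34 -> -41 -> 41 -> 246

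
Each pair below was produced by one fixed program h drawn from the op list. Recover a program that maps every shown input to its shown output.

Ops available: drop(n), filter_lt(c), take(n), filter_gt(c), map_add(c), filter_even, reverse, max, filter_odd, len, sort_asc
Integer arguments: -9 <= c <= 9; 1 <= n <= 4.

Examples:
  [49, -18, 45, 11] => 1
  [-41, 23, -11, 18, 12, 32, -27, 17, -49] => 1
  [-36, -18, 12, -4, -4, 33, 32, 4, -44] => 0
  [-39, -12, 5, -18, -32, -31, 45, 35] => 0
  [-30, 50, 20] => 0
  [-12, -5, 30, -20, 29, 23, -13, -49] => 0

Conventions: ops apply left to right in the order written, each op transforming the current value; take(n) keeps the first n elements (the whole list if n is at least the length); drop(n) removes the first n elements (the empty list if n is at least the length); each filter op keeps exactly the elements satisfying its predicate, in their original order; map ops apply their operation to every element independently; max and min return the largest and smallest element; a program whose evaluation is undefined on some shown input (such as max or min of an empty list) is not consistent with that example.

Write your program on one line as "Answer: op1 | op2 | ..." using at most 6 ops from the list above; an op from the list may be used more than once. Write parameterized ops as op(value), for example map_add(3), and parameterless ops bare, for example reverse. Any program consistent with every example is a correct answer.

take(4) | map_add(-3) | drop(1) | filter_gt(9) | filter_even | len

Check, running the answer program on each example:
  [49, -18, 45, 11] -> [49, -18, 45, 11] -> [46, -21, 42, 8] -> [-21, 42, 8] -> [42] -> [42] -> 1
  [-41, 23, -11, 18, 12, 32, -27, 17, -49] -> [-41, 23, -11, 18] -> [-44, 20, -14, 15] -> [20, -14, 15] -> [20, 15] -> [20] -> 1
  [-36, -18, 12, -4, -4, 33, 32, 4, -44] -> [-36, -18, 12, -4] -> [-39, -21, 9, -7] -> [-21, 9, -7] -> [] -> [] -> 0
  [-39, -12, 5, -18, -32, -31, 45, 35] -> [-39, -12, 5, -18] -> [-42, -15, 2, -21] -> [-15, 2, -21] -> [] -> [] -> 0
  [-30, 50, 20] -> [-30, 50, 20] -> [-33, 47, 17] -> [47, 17] -> [47, 17] -> [] -> 0
  [-12, -5, 30, -20, 29, 23, -13, -49] -> [-12, -5, 30, -20] -> [-15, -8, 27, -23] -> [-8, 27, -23] -> [27] -> [] -> 0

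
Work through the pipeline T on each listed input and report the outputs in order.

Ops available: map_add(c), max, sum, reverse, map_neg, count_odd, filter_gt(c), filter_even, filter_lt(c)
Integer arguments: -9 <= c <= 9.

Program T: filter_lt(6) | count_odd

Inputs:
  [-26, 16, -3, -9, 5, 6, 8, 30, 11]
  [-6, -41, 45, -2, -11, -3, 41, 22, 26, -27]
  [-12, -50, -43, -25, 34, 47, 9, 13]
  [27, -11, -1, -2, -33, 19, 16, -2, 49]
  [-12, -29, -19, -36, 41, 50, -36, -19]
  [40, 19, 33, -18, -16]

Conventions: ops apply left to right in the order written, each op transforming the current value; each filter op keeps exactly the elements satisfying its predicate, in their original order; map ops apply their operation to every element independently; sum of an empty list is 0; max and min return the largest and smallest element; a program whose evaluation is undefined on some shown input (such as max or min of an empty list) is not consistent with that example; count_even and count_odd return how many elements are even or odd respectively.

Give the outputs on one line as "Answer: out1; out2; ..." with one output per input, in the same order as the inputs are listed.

3; 4; 2; 3; 3; 0

Execution, op by op:
  [-26, 16, -3, -9, 5, 6, 8, 30, 11] -> [-26, -3, -9, 5] -> 3
  [-6, -41, 45, -2, -11, -3, 41, 22, 26, -27] -> [-6, -41, -2, -11, -3, -27] -> 4
  [-12, -50, -43, -25, 34, 47, 9, 13] -> [-12, -50, -43, -25] -> 2
  [27, -11, -1, -2, -33, 19, 16, -2, 49] -> [-11, -1, -2, -33, -2] -> 3
  [-12, -29, -19, -36, 41, 50, -36, -19] -> [-12, -29, -19, -36, -36, -19] -> 3
  [40, 19, 33, -18, -16] -> [-18, -16] -> 0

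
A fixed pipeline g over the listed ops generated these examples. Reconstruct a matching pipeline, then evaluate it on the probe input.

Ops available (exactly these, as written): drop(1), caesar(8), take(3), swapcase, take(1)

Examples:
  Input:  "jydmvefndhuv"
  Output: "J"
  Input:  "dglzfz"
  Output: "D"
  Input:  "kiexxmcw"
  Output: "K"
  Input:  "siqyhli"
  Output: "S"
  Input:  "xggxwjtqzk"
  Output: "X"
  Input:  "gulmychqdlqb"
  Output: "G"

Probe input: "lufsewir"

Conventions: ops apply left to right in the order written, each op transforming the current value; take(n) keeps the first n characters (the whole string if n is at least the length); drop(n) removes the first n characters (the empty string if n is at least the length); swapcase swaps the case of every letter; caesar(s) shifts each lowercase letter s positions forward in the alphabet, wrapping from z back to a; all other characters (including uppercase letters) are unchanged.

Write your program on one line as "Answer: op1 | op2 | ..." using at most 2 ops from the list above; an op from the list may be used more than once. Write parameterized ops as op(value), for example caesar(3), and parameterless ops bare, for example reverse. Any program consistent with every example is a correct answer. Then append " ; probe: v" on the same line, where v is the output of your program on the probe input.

swapcase | take(1) ; probe: "L"

Check, running the answer program on each example:
  "jydmvefndhuv" -> "JYDMVEFNDHUV" -> "J"
  "dglzfz" -> "DGLZFZ" -> "D"
  "kiexxmcw" -> "KIEXXMCW" -> "K"
  "siqyhli" -> "SIQYHLI" -> "S"
  "xggxwjtqzk" -> "XGGXWJTQZK" -> "X"
  "gulmychqdlqb" -> "GULMYCHQDLQB" -> "G"
  probe: "lufsewir" -> "LUFSEWIR" -> "L"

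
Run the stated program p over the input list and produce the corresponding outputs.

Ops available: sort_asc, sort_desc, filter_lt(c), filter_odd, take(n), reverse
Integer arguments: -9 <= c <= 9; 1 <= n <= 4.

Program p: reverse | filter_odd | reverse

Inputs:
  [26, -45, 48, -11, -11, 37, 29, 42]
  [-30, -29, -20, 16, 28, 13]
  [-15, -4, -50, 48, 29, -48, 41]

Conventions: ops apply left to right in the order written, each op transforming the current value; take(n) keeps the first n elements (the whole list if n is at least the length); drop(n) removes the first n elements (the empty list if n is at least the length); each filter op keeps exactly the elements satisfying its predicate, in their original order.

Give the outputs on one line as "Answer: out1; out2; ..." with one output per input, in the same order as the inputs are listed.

Execution, op by op:
  [26, -45, 48, -11, -11, 37, 29, 42] -> [42, 29, 37, -11, -11, 48, -45, 26] -> [29, 37, -11, -11, -45] -> [-45, -11, -11, 37, 29]
  [-30, -29, -20, 16, 28, 13] -> [13, 28, 16, -20, -29, -30] -> [13, -29] -> [-29, 13]
  [-15, -4, -50, 48, 29, -48, 41] -> [41, -48, 29, 48, -50, -4, -15] -> [41, 29, -15] -> [-15, 29, 41]

[-45, -11, -11, 37, 29]; [-29, 13]; [-15, 29, 41]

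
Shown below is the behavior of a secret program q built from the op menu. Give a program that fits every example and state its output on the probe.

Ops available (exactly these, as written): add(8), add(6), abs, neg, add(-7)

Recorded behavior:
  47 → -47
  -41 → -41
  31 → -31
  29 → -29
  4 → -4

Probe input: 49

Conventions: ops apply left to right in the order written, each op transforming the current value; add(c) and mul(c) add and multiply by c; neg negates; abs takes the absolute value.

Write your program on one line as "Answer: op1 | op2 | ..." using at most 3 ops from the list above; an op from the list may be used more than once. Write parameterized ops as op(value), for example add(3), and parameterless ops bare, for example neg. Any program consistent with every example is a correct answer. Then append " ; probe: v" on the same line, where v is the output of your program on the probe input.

neg | abs | neg ; probe: -49

Check, running the answer program on each example:
  47 -> -47 -> 47 -> -47
  -41 -> 41 -> 41 -> -41
  31 -> -31 -> 31 -> -31
  29 -> -29 -> 29 -> -29
  4 -> -4 -> 4 -> -4
  probe: 49 -> -49 -> 49 -> -49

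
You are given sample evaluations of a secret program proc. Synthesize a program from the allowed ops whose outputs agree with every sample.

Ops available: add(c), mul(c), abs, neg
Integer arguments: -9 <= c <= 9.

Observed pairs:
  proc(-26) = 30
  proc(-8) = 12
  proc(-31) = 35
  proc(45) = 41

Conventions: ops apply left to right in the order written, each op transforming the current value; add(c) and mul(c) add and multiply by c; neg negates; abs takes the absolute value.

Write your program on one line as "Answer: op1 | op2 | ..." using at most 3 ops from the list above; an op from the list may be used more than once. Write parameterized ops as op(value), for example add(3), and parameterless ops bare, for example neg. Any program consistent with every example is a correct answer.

add(5) | add(-9) | abs

Check, running the answer program on each example:
  -26 -> -21 -> -30 -> 30
  -8 -> -3 -> -12 -> 12
  -31 -> -26 -> -35 -> 35
  45 -> 50 -> 41 -> 41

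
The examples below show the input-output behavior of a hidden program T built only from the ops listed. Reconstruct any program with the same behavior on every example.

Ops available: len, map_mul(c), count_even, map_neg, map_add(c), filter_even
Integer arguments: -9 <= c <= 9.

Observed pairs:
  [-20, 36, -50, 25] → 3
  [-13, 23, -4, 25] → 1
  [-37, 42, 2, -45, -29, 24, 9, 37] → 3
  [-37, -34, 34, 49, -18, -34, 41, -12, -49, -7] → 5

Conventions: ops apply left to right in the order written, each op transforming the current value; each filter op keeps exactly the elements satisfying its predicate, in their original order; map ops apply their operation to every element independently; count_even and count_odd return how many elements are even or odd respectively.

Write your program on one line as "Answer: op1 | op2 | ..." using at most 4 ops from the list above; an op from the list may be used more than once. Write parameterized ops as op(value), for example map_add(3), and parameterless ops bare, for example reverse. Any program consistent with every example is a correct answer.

filter_even | map_mul(5) | len

Check, running the answer program on each example:
  [-20, 36, -50, 25] -> [-20, 36, -50] -> [-100, 180, -250] -> 3
  [-13, 23, -4, 25] -> [-4] -> [-20] -> 1
  [-37, 42, 2, -45, -29, 24, 9, 37] -> [42, 2, 24] -> [210, 10, 120] -> 3
  [-37, -34, 34, 49, -18, -34, 41, -12, -49, -7] -> [-34, 34, -18, -34, -12] -> [-170, 170, -90, -170, -60] -> 5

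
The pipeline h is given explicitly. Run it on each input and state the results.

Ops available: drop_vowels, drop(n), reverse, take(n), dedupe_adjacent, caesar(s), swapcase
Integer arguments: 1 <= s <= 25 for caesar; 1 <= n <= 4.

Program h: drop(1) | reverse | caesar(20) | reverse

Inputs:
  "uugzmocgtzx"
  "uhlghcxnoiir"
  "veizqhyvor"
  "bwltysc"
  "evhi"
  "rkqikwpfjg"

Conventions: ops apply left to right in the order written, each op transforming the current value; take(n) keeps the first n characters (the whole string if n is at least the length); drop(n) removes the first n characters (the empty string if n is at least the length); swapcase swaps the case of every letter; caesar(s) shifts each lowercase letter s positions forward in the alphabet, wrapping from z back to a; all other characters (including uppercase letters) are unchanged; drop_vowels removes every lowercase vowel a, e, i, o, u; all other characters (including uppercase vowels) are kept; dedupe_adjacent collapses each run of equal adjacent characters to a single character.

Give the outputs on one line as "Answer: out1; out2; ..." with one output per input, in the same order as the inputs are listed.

"oatgiwantr"; "bfabwrhiccl"; "yctkbspil"; "qfnsmw"; "pbc"; "ekceqjzda"

Execution, op by op:
  "uugzmocgtzx" -> "ugzmocgtzx" -> "xztgcomzgu" -> "rtnawigtao" -> "oatgiwantr"
  "uhlghcxnoiir" -> "hlghcxnoiir" -> "riionxchglh" -> "lccihrwbafb" -> "bfabwrhiccl"
  "veizqhyvor" -> "eizqhyvor" -> "rovyhqzie" -> "lipsbktcy" -> "yctkbspil"
  "bwltysc" -> "wltysc" -> "csytlw" -> "wmsnfq" -> "qfnsmw"
  "evhi" -> "vhi" -> "ihv" -> "cbp" -> "pbc"
  "rkqikwpfjg" -> "kqikwpfjg" -> "gjfpwkiqk" -> "adzjqecke" -> "ekceqjzda"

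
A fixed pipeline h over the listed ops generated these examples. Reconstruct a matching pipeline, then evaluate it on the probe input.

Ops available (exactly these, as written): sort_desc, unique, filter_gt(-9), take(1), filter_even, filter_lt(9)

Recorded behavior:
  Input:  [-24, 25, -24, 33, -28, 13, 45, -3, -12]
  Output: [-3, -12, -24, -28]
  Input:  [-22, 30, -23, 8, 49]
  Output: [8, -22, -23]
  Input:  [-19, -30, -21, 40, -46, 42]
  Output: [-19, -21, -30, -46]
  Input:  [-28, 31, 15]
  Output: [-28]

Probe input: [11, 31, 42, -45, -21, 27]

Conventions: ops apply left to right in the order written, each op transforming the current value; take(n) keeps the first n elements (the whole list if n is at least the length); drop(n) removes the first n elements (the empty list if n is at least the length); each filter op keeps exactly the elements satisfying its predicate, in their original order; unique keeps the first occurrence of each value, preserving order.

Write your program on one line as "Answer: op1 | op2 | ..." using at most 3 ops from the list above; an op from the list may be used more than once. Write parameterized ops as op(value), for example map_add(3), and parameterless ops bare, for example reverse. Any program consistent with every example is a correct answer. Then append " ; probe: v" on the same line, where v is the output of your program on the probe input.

filter_lt(9) | unique | sort_desc ; probe: [-21, -45]

Check, running the answer program on each example:
  [-24, 25, -24, 33, -28, 13, 45, -3, -12] -> [-24, -24, -28, -3, -12] -> [-24, -28, -3, -12] -> [-3, -12, -24, -28]
  [-22, 30, -23, 8, 49] -> [-22, -23, 8] -> [-22, -23, 8] -> [8, -22, -23]
  [-19, -30, -21, 40, -46, 42] -> [-19, -30, -21, -46] -> [-19, -30, -21, -46] -> [-19, -21, -30, -46]
  [-28, 31, 15] -> [-28] -> [-28] -> [-28]
  probe: [11, 31, 42, -45, -21, 27] -> [-45, -21] -> [-45, -21] -> [-21, -45]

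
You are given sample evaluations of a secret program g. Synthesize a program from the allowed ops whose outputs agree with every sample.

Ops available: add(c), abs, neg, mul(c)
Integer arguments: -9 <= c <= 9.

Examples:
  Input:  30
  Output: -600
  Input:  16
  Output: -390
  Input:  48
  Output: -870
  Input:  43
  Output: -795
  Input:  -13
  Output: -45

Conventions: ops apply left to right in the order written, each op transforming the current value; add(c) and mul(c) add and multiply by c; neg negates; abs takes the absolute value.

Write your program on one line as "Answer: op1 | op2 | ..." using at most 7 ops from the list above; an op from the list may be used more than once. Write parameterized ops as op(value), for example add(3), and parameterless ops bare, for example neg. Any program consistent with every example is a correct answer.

add(7) | add(3) | mul(5) | abs | mul(3) | neg

Check, running the answer program on each example:
  30 -> 37 -> 40 -> 200 -> 200 -> 600 -> -600
  16 -> 23 -> 26 -> 130 -> 130 -> 390 -> -390
  48 -> 55 -> 58 -> 290 -> 290 -> 870 -> -870
  43 -> 50 -> 53 -> 265 -> 265 -> 795 -> -795
  -13 -> -6 -> -3 -> -15 -> 15 -> 45 -> -45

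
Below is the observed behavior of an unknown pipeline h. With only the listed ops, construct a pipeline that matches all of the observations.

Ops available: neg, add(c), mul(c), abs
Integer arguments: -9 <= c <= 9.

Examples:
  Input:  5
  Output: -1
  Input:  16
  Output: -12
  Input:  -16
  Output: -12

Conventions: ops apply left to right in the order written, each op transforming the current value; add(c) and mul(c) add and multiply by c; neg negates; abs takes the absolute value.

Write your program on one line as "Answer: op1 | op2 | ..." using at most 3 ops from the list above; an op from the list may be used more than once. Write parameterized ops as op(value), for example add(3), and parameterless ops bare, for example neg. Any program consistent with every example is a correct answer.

abs | neg | add(4)

Check, running the answer program on each example:
  5 -> 5 -> -5 -> -1
  16 -> 16 -> -16 -> -12
  -16 -> 16 -> -16 -> -12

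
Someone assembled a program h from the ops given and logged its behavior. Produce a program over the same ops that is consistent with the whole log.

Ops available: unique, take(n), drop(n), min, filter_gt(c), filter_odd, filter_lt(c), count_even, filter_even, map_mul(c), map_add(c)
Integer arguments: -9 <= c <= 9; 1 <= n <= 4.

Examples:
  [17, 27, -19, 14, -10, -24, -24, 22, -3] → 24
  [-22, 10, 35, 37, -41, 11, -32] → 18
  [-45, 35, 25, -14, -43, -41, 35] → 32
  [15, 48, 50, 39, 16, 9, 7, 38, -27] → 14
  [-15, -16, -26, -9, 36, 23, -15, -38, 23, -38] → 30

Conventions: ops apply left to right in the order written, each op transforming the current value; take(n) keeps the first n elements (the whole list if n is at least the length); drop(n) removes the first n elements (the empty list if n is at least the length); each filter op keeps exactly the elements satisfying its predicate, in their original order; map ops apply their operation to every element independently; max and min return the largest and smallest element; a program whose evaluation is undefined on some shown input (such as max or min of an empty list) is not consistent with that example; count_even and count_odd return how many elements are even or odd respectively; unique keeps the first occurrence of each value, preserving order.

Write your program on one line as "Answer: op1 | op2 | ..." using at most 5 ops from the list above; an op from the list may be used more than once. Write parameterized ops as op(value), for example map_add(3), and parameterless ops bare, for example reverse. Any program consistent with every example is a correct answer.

filter_odd | filter_gt(4) | map_add(-1) | map_add(8) | min

Check, running the answer program on each example:
  [17, 27, -19, 14, -10, -24, -24, 22, -3] -> [17, 27, -19, -3] -> [17, 27] -> [16, 26] -> [24, 34] -> 24
  [-22, 10, 35, 37, -41, 11, -32] -> [35, 37, -41, 11] -> [35, 37, 11] -> [34, 36, 10] -> [42, 44, 18] -> 18
  [-45, 35, 25, -14, -43, -41, 35] -> [-45, 35, 25, -43, -41, 35] -> [35, 25, 35] -> [34, 24, 34] -> [42, 32, 42] -> 32
  [15, 48, 50, 39, 16, 9, 7, 38, -27] -> [15, 39, 9, 7, -27] -> [15, 39, 9, 7] -> [14, 38, 8, 6] -> [22, 46, 16, 14] -> 14
  [-15, -16, -26, -9, 36, 23, -15, -38, 23, -38] -> [-15, -9, 23, -15, 23] -> [23, 23] -> [22, 22] -> [30, 30] -> 30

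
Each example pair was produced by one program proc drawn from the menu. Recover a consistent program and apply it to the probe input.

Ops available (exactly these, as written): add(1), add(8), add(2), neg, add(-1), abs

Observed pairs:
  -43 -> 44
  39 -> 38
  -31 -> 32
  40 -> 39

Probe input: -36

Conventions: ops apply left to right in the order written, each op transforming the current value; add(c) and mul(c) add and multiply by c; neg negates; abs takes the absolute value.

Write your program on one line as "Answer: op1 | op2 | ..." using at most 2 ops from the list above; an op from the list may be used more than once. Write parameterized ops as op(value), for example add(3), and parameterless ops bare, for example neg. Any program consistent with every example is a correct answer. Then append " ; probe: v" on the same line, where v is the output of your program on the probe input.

add(-1) | abs ; probe: 37

Check, running the answer program on each example:
  -43 -> -44 -> 44
  39 -> 38 -> 38
  -31 -> -32 -> 32
  40 -> 39 -> 39
  probe: -36 -> -37 -> 37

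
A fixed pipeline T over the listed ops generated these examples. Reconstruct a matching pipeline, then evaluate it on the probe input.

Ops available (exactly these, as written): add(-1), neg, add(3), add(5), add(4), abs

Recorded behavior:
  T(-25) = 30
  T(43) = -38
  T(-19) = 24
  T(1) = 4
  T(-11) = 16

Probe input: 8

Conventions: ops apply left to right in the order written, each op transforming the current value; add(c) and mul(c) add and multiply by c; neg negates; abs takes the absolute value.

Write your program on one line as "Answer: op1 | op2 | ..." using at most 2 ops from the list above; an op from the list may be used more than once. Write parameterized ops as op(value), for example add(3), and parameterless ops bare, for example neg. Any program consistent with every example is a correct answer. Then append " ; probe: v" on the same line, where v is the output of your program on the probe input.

neg | add(5) ; probe: -3

Check, running the answer program on each example:
  -25 -> 25 -> 30
  43 -> -43 -> -38
  -19 -> 19 -> 24
  1 -> -1 -> 4
  -11 -> 11 -> 16
  probe: 8 -> -8 -> -3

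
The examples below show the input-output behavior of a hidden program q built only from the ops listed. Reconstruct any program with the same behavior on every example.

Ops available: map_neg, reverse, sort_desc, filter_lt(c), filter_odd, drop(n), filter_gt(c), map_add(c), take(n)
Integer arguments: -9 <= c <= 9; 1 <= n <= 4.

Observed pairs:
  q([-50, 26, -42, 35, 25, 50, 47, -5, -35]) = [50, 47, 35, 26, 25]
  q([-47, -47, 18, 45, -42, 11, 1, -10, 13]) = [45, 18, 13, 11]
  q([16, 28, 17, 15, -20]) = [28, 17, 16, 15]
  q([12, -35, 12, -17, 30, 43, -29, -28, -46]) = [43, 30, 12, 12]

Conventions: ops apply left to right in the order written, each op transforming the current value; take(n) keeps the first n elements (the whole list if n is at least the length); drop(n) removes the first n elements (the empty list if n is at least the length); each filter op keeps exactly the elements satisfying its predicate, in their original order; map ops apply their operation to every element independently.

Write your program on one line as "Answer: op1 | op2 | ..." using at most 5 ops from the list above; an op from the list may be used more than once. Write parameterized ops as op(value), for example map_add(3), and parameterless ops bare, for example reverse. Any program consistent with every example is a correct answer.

sort_desc | reverse | filter_gt(8) | sort_desc

Check, running the answer program on each example:
  [-50, 26, -42, 35, 25, 50, 47, -5, -35] -> [50, 47, 35, 26, 25, -5, -35, -42, -50] -> [-50, -42, -35, -5, 25, 26, 35, 47, 50] -> [25, 26, 35, 47, 50] -> [50, 47, 35, 26, 25]
  [-47, -47, 18, 45, -42, 11, 1, -10, 13] -> [45, 18, 13, 11, 1, -10, -42, -47, -47] -> [-47, -47, -42, -10, 1, 11, 13, 18, 45] -> [11, 13, 18, 45] -> [45, 18, 13, 11]
  [16, 28, 17, 15, -20] -> [28, 17, 16, 15, -20] -> [-20, 15, 16, 17, 28] -> [15, 16, 17, 28] -> [28, 17, 16, 15]
  [12, -35, 12, -17, 30, 43, -29, -28, -46] -> [43, 30, 12, 12, -17, -28, -29, -35, -46] -> [-46, -35, -29, -28, -17, 12, 12, 30, 43] -> [12, 12, 30, 43] -> [43, 30, 12, 12]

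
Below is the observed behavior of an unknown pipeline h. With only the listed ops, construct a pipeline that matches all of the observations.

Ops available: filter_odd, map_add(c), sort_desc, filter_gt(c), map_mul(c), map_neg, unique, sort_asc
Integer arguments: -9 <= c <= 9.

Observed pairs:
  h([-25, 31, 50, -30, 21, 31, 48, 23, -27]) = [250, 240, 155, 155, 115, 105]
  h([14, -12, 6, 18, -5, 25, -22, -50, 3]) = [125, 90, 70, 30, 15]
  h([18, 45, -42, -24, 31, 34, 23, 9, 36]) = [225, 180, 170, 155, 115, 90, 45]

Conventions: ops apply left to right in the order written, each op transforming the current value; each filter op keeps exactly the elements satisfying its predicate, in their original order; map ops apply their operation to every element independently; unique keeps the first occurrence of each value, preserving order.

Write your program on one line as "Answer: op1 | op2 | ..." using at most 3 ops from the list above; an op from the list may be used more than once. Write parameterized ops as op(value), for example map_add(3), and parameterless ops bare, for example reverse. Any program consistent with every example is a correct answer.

map_mul(5) | filter_gt(-9) | sort_desc

Check, running the answer program on each example:
  [-25, 31, 50, -30, 21, 31, 48, 23, -27] -> [-125, 155, 250, -150, 105, 155, 240, 115, -135] -> [155, 250, 105, 155, 240, 115] -> [250, 240, 155, 155, 115, 105]
  [14, -12, 6, 18, -5, 25, -22, -50, 3] -> [70, -60, 30, 90, -25, 125, -110, -250, 15] -> [70, 30, 90, 125, 15] -> [125, 90, 70, 30, 15]
  [18, 45, -42, -24, 31, 34, 23, 9, 36] -> [90, 225, -210, -120, 155, 170, 115, 45, 180] -> [90, 225, 155, 170, 115, 45, 180] -> [225, 180, 170, 155, 115, 90, 45]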